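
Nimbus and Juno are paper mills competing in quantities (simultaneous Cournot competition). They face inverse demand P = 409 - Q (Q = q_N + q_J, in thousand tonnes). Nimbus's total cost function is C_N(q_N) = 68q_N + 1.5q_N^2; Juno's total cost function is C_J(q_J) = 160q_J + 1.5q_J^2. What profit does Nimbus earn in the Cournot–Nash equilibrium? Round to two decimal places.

Nimbus's profit: π_N = (409 - Q)q_N - (68q_N + (3/2)q_N²). Setting ∂π_N/∂q_N = 0: 341 - 5q_N - (q_J) = 0.
Juno's profit: π_J = (409 - Q)q_J - (160q_J + (3/2)q_J²). Setting ∂π_J/∂q_J = 0: 249 - 5q_J - (q_N) = 0.
Rearranging gives the reaction functions q_N = (341 - q_J)/5 and q_J = (249 - q_N)/5.
Substituting one into the other gives q_N = 182/3 and q_J = 113/3.
Price P = 409 - 295/3 = 932/3.
Nimbus's profit: (932/3)·(182/3) - 68·(182/3) - (3/2)(182/3)² = 9201.1111.

9201.11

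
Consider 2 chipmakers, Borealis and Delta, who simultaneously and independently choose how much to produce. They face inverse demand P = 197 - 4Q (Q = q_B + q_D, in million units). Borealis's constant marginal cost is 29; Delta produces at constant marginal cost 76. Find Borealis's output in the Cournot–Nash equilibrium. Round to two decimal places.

Borealis's profit: π_B = (197 - 4Q)q_B - (29q_B). Setting ∂π_B/∂q_B = 0: 168 - 8q_B - 4(q_D) = 0.
Delta's profit: π_D = (197 - 4Q)q_D - (76q_D). Setting ∂π_D/∂q_D = 0: 121 - 8q_D - 4(q_B) = 0.
Best responses: q_B = (168 - 4q_D)/8, q_D = (121 - 4q_B)/8.
Substituting one into the other gives q_B = 215/12 and q_D = 37/6.

17.92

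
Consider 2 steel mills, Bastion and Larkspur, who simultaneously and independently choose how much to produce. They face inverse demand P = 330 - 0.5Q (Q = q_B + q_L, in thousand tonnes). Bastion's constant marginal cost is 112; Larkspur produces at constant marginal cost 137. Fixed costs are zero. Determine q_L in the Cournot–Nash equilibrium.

Bastion's profit: π_B = (330 - 0.5Q)q_B - (112q_B). Setting ∂π_B/∂q_B = 0: 218 - q_B - (1/2)(q_L) = 0.
Larkspur's profit: π_L = (330 - 0.5Q)q_L - (137q_L). Setting ∂π_L/∂q_L = 0: 193 - q_L - (1/2)(q_B) = 0.
Best responses: q_B = (218 - (1/2)q_L), q_L = (193 - (1/2)q_B).
Substituting one into the other gives q_B = 162 and q_L = 112.

112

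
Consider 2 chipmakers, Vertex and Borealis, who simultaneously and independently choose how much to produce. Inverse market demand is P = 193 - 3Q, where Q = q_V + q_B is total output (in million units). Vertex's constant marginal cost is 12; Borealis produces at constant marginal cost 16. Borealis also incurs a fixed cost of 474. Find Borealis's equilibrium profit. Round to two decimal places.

634.48

Vertex's profit: π_V = (193 - 3Q)q_V - (12q_V). Setting ∂π_V/∂q_V = 0: 181 - 6q_V - 3(q_B) = 0.
Borealis's first-order condition: 177 - 6q_B - 3(q_V) = 0.
Rearranging gives the reaction functions q_V = (181 - 3q_B)/6 and q_B = (177 - 3q_V)/6.
Solving the pair: q_V = 185/9, q_B = 173/9.
Price P = 193 - 3·(358/9) = 221/3.
Borealis's profit: (221/3 - 16)·(173/9) - 474 = 634.4815.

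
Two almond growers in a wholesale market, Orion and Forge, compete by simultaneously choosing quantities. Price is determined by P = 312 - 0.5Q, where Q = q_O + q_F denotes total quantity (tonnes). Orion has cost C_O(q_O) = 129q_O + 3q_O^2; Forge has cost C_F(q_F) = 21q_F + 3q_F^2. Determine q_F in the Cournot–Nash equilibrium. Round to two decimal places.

39.91

Orion's profit: π_O = (312 - 0.5Q)q_O - (129q_O + 3q_O²). Setting ∂π_O/∂q_O = 0: 183 - 7q_O - (1/2)(q_F) = 0.
Forge's first-order condition: 291 - 7q_F - (1/2)(q_O) = 0.
So q_O = (183 - (1/2)q_F)/7 and q_F = (291 - (1/2)q_O)/7.
Substituting one into the other gives q_O = 1514/65 and q_F = 39.9077.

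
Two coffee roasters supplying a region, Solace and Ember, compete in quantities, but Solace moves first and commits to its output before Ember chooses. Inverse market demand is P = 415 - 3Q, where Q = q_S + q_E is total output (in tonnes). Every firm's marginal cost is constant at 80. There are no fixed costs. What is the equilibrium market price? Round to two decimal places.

Solve by backward induction. Given q_S, the follower Ember maximises π_E = (415 - 3q_S - 3q_E)q_E - 80q_E.
Follower FOC: 335 - 3q_S - 6q_E = 0, so q_E(q_S) = (335 - 3q_S)/6.
Solace substitutes q_E(q_S) into its own profit: π_S = q_S(415 - 3q_S - (335 - 3q_S)/2) - 80q_S = (495/2 - (3/2)q_S)q_S - 80q_S.
The leader's first-order condition 335/2 - 3q_S = 0 yields q_S = 335/6.
Then q_E = (335 - 3·(335/6))/6 = 335/12.
Total output Q = 335/4, so price P = 415 - 3·(335/4) = 655/4.

163.75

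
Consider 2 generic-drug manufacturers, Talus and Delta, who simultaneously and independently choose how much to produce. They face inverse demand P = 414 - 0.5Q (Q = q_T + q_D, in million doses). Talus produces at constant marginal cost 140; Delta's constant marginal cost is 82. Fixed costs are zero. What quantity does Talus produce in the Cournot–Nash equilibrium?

144

Talus's profit: π_T = (414 - 0.5Q)q_T - (140q_T). Setting ∂π_T/∂q_T = 0: 274 - q_T - (1/2)(q_D) = 0.
Delta's first-order condition: 332 - q_D - (1/2)(q_T) = 0.
Rearranging gives the reaction functions q_T = (274 - (1/2)q_D) and q_D = (332 - (1/2)q_T).
Substituting one into the other gives q_T = 144 and q_D = 260.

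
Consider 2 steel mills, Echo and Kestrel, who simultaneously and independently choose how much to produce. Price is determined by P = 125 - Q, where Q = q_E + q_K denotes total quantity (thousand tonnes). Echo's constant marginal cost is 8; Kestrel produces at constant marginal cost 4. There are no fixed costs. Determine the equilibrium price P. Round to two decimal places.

Echo's profit: π_E = (125 - Q)q_E - (8q_E). Setting ∂π_E/∂q_E = 0: 117 - 2q_E - (q_K) = 0.
Kestrel's profit: π_K = (125 - Q)q_K - (4q_K). Setting ∂π_K/∂q_K = 0: 121 - 2q_K - (q_E) = 0.
So q_E = (117 - q_K)/2 and q_K = (121 - q_E)/2.
Solving the pair: q_E = 113/3, q_K = 125/3.
Total output Q = 238/3, so price P = 125 - 238/3 = 137/3.

45.67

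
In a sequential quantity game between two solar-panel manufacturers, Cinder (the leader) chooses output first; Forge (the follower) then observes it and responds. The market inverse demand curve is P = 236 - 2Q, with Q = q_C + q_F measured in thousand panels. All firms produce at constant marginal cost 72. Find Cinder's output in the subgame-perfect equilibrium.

41

Solve by backward induction. Given q_C, the follower Forge maximises π_F = (236 - 2q_C - 2q_F)q_F - 72q_F.
∂π_F/∂q_F = 164 - 2q_C - 4q_F = 0 gives the reaction function q_F = (164 - 2q_C)/4.
The leader anticipates this reaction. Substituting into P = 236 - 2Q gives P = 154 - q_C, so π_C = (154 - q_C)q_C - 72q_C.
Leader FOC: 82 - 2q_C = 0, so q_C = 41.
Then q_F = (164 - 2·41)/4 = 41/2.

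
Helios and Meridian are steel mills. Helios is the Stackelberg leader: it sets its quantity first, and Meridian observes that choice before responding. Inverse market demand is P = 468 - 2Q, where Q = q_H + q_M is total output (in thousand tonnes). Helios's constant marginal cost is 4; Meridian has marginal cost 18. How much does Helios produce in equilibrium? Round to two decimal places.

119.50

The follower Meridian best-responds to any q_H: π_M = (468 - 2Q)q_M - 18q_M.
Setting the follower's marginal profit to zero, 450 - 2q_H - 4q_M = 0, i.e. q_M = (450 - 2q_H)/4.
Helios substitutes q_M(q_H) into its own profit: π_H = q_H(468 - 2q_H - (450 - 2q_H)/2) - 4q_H = (243 - q_H)q_H - 4q_H.
Maximising: ∂π_H/∂q_H = 239 - 2q_H = 0, giving q_H = 239/2.
Then q_M = (450 - 2·(239/2))/4 = 211/4.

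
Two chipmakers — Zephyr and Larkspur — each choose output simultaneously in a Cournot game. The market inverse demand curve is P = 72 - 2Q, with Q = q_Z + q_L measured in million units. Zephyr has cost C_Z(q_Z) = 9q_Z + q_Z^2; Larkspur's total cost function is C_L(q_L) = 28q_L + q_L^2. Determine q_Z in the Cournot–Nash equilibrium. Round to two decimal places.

Zephyr's profit: π_Z = (72 - 2Q)q_Z - (9q_Z + q_Z²). Setting ∂π_Z/∂q_Z = 0: 63 - 6q_Z - 2(q_L) = 0.
Larkspur's first-order condition: 44 - 6q_L - 2(q_Z) = 0.
So q_Z = (63 - 2q_L)/6 and q_L = (44 - 2q_Z)/6.
Substituting one into the other gives q_Z = 145/16 and q_L = 69/16.

9.06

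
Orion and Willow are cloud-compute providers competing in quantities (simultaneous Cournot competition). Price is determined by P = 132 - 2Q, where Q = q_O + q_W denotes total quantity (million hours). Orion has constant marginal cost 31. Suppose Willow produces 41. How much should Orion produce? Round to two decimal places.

4.75

With the rival's output fixed at 41, Orion's profit is π_O = (132 - 2·41 - 2q_O)q_O - (31q_O) = (50 - 2q_O)q_O - (31q_O).
∂π_O/∂q_O = 19 - 4q_O = 0, so q_O = 19/4.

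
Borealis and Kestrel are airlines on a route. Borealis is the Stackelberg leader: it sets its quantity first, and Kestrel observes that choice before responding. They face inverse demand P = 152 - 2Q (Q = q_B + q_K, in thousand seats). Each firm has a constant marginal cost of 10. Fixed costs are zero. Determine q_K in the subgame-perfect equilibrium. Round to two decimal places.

The follower Kestrel best-responds to any q_B: π_K = (152 - 2Q)q_K - 10q_K.
Setting the follower's marginal profit to zero, 142 - 2q_B - 4q_K = 0, i.e. q_K = (142 - 2q_B)/4.
The leader anticipates this reaction. Substituting into P = 152 - 2Q gives P = 81 - q_B, so π_B = (81 - q_B)q_B - 10q_B.
Leader FOC: 71 - 2q_B = 0, so q_B = 71/2.
Then q_K = (142 - 2·(71/2))/4 = 71/4.

17.75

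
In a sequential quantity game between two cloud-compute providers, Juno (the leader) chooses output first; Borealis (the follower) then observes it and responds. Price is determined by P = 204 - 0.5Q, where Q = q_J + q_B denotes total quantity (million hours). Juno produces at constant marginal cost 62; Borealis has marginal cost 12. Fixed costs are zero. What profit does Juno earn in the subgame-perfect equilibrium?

The follower Borealis best-responds to any q_J: π_B = (204 - 0.5Q)q_B - 12q_B.
∂π_B/∂q_B = 192 - (1/2)q_J - q_B = 0 gives the reaction function q_B = (192 - (1/2)q_J).
Juno substitutes q_B(q_J) into its own profit: π_J = q_J(204 - (1/2)q_J - (192 - (1/2)q_J)/2) - 62q_J = (108 - (1/4)q_J)q_J - 62q_J.
Leader FOC: 46 - (1/2)q_J = 0, so q_J = 92.
Then q_B = (192 - (1/2)·92) = 146.
Price P = 204 - (1/2)·238 = 85.
Juno's profit: (85 - 62)·92 = 2116.

2116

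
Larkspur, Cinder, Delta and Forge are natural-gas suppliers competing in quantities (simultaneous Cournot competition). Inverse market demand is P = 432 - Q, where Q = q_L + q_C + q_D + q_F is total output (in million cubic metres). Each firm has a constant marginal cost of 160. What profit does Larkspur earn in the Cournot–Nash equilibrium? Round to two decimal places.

Each firm earns π_i = (432 - Q)q_i - 160q_i.
First-order condition (treating rivals' output as given): 272 - 2q_i - Σ_{j≠i} q_j = 0.
With identical firms every q_j equals q_i, so Σ_{j≠i} q_j = 3q_i and 272 = 5q_i, giving q_i = 272/5.
Price P = 432 - 1088/5 = 1072/5.
Larkspur's profit: (1072/5 - 160)·(272/5) = 2959.3600.

2959.36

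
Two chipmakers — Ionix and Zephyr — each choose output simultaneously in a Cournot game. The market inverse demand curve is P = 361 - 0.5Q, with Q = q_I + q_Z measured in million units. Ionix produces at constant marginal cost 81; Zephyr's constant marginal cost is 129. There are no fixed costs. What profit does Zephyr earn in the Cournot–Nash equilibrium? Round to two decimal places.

Ionix's profit: π_I = (361 - 0.5Q)q_I - (81q_I). Setting ∂π_I/∂q_I = 0: 280 - q_I - (1/2)(q_Z) = 0.
Zephyr's profit: π_Z = (361 - 0.5Q)q_Z - (129q_Z). Setting ∂π_Z/∂q_Z = 0: 232 - q_Z - (1/2)(q_I) = 0.
Rearranging gives the reaction functions q_I = (280 - (1/2)q_Z) and q_Z = (232 - (1/2)q_I).
Substituting one into the other gives q_I = 656/3 and q_Z = 368/3.
Price P = 361 - (1/2)·(1024/3) = 571/3.
Zephyr's profit: (571/3 - 129)·(368/3) = 7523.5556.

7523.56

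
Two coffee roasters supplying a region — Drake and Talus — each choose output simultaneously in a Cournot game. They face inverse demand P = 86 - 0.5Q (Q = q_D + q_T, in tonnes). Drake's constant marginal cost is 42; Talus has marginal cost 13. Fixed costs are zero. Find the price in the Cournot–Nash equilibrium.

Drake's profit: π_D = (86 - 0.5Q)q_D - (42q_D). Setting ∂π_D/∂q_D = 0: 44 - q_D - (1/2)(q_T) = 0.
Talus's first-order condition: 73 - q_T - (1/2)(q_D) = 0.
Rearranging gives the reaction functions q_D = (44 - (1/2)q_T) and q_T = (73 - (1/2)q_D).
Substituting one into the other gives q_D = 10 and q_T = 68.
Total output Q = 78, so price P = 86 - (1/2)·78 = 47.

47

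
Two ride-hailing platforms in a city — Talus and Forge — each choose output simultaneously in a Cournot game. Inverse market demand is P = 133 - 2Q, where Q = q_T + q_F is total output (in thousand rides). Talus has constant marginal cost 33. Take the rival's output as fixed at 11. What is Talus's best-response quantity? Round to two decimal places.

With the rival's output fixed at 11, Talus's profit is π_T = (133 - 2·11 - 2q_T)q_T - (33q_T) = (111 - 2q_T)q_T - (33q_T).
∂π_T/∂q_T = 78 - 4q_T = 0, so q_T = 39/2.

19.50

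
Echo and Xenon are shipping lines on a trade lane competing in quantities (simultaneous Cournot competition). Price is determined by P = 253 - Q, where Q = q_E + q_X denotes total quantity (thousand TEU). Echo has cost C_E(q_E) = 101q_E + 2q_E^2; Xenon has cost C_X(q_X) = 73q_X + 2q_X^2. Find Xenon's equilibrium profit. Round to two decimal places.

Echo's profit: π_E = (253 - Q)q_E - (101q_E + 2q_E²). Setting ∂π_E/∂q_E = 0: 152 - 6q_E - (q_X) = 0.
Xenon's profit: π_X = (253 - Q)q_X - (73q_X + 2q_X²). Setting ∂π_X/∂q_X = 0: 180 - 6q_X - (q_E) = 0.
So q_E = (152 - q_X)/6 and q_X = (180 - q_E)/6.
Solving the pair: q_E = 732/35, q_X = 928/35.
Price P = 253 - 332/7 = 1439/7.
Xenon's profit: (1439/7)·(928/35) - 73·(928/35) - 2(928/35)² = 2109.0220.

2109.02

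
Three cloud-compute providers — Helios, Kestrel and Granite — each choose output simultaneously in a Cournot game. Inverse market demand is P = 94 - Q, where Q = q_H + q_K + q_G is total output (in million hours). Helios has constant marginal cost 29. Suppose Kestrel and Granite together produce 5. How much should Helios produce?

With rivals' combined output fixed at 5, Helios's profit is π_H = (94 - 5 - q_H)q_H - (29q_H) = (89 - q_H)q_H - (29q_H).
∂π_H/∂q_H = 60 - 2q_H = 0, so q_H = 30.

30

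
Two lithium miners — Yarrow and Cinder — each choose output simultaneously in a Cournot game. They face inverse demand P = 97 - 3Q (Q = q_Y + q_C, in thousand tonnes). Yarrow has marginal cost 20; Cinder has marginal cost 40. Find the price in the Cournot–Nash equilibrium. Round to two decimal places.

Yarrow's profit: π_Y = (97 - 3Q)q_Y - (20q_Y). Setting ∂π_Y/∂q_Y = 0: 77 - 6q_Y - 3(q_C) = 0.
Cinder's profit: π_C = (97 - 3Q)q_C - (40q_C). Setting ∂π_C/∂q_C = 0: 57 - 6q_C - 3(q_Y) = 0.
So q_Y = (77 - 3q_C)/6 and q_C = (57 - 3q_Y)/6.
Solving the pair: q_Y = 97/9, q_C = 37/9.
Total output Q = 134/9, so price P = 97 - 3·(134/9) = 157/3.

52.33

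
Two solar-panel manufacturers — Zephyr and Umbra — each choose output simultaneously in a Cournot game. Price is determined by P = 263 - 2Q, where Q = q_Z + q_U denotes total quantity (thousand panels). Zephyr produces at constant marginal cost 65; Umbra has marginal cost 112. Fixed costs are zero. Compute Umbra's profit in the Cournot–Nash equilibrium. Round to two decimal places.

600.89

Zephyr's profit: π_Z = (263 - 2Q)q_Z - (65q_Z). Setting ∂π_Z/∂q_Z = 0: 198 - 4q_Z - 2(q_U) = 0.
Umbra's first-order condition: 151 - 4q_U - 2(q_Z) = 0.
So q_Z = (198 - 2q_U)/4 and q_U = (151 - 2q_Z)/4.
Solving the pair: q_Z = 245/6, q_U = 52/3.
Price P = 263 - 2·(349/6) = 440/3.
Umbra's profit: (440/3 - 112)·(52/3) = 600.8889.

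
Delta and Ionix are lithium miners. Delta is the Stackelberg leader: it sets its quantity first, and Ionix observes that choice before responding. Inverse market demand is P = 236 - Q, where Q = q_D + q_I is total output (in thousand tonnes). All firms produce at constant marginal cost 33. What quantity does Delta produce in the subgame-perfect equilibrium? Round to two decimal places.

101.50

Solve by backward induction. Given q_D, the follower Ionix maximises π_I = (236 - q_D - q_I)q_I - 33q_I.
∂π_I/∂q_I = 203 - q_D - 2q_I = 0 gives the reaction function q_I = (203 - q_D)/2.
Delta substitutes q_I(q_D) into its own profit: π_D = q_D(236 - q_D - (203 - q_D)/2) - 33q_D = (269/2 - (1/2)q_D)q_D - 33q_D.
Leader FOC: 203/2 - q_D = 0, so q_D = 203/2.
Then q_I = (203 - 203/2)/2 = 203/4.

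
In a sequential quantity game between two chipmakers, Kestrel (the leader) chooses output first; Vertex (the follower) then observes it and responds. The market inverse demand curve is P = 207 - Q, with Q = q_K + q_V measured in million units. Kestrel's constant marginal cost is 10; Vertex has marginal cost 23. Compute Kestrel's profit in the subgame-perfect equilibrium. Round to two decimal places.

Solve by backward induction. Given q_K, the follower Vertex maximises π_V = (207 - q_K - q_V)q_V - 23q_V.
Setting the follower's marginal profit to zero, 184 - q_K - 2q_V = 0, i.e. q_V = (184 - q_K)/2.
Kestrel substitutes q_V(q_K) into its own profit: π_K = q_K(207 - q_K - (184 - q_K)/2) - 10q_K = (115 - (1/2)q_K)q_K - 10q_K.
The leader's first-order condition 105 - q_K = 0 yields q_K = 105.
Then q_V = (184 - 105)/2 = 79/2.
Price P = 207 - 289/2 = 125/2.
Kestrel's profit: (125/2 - 10)·105 = 5512.5000.

5512.50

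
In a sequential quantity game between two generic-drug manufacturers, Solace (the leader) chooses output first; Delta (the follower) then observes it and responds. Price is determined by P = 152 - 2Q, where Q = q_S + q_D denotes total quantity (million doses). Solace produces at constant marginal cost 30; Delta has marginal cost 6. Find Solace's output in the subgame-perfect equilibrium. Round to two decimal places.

24.50

Solve by backward induction. Given q_S, the follower Delta maximises π_D = (152 - 2q_S - 2q_D)q_D - 6q_D.
Setting the follower's marginal profit to zero, 146 - 2q_S - 4q_D = 0, i.e. q_D = (146 - 2q_S)/4.
The leader anticipates this reaction. Substituting into P = 152 - 2Q gives P = 79 - q_S, so π_S = (79 - q_S)q_S - 30q_S.
Leader FOC: 49 - 2q_S = 0, so q_S = 49/2.
Then q_D = (146 - 2·(49/2))/4 = 97/4.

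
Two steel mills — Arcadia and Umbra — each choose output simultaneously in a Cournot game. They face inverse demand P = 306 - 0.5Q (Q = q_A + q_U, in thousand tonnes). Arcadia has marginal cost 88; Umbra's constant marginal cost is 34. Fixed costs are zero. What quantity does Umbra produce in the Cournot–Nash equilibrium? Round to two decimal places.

Arcadia's profit: π_A = (306 - 0.5Q)q_A - (88q_A). Setting ∂π_A/∂q_A = 0: 218 - q_A - (1/2)(q_U) = 0.
Umbra's profit: π_U = (306 - 0.5Q)q_U - (34q_U). Setting ∂π_U/∂q_U = 0: 272 - q_U - (1/2)(q_A) = 0.
So q_A = (218 - (1/2)q_U) and q_U = (272 - (1/2)q_A).
Substituting one into the other gives q_A = 328/3 and q_U = 652/3.

217.33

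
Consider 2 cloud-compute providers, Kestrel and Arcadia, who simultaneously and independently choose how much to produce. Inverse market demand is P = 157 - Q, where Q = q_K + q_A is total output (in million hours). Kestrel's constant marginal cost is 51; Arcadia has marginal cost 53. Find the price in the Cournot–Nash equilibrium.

87

Kestrel's profit: π_K = (157 - Q)q_K - (51q_K). Setting ∂π_K/∂q_K = 0: 106 - 2q_K - (q_A) = 0.
Arcadia's first-order condition: 104 - 2q_A - (q_K) = 0.
Best responses: q_K = (106 - q_A)/2, q_A = (104 - q_K)/2.
Solving the pair: q_K = 36, q_A = 34.
Total output Q = 70, so price P = 157 - 70 = 87.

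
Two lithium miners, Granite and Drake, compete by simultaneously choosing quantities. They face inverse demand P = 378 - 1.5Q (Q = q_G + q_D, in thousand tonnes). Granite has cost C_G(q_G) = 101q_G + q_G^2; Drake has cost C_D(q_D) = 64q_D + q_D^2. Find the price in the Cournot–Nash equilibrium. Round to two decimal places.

241.62

Granite's profit: π_G = (378 - 1.5Q)q_G - (101q_G + q_G²). Setting ∂π_G/∂q_G = 0: 277 - 5q_G - (3/2)(q_D) = 0.
Drake's profit: π_D = (378 - 1.5Q)q_D - (64q_D + q_D²). Setting ∂π_D/∂q_D = 0: 314 - 5q_D - (3/2)(q_G) = 0.
Rearranging gives the reaction functions q_G = (277 - (3/2)q_D)/5 and q_D = (314 - (3/2)q_G)/5.
Solving the pair: q_G = 40.1758, q_D = 50.7473.
Total output Q = 1182/13, so price P = 378 - (3/2)·(1182/13) = 241.6154.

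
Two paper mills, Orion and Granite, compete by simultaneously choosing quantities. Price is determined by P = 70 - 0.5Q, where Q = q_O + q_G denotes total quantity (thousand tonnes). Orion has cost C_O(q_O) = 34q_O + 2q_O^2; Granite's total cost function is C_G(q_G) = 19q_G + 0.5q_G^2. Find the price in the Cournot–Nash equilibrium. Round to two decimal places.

55.46

Orion's profit: π_O = (70 - 0.5Q)q_O - (34q_O + 2q_O²). Setting ∂π_O/∂q_O = 0: 36 - 5q_O - (1/2)(q_G) = 0.
Granite's first-order condition: 51 - 2q_G - (1/2)(q_O) = 0.
Rearranging gives the reaction functions q_O = (36 - (1/2)q_G)/5 and q_G = (51 - (1/2)q_O)/2.
Substituting one into the other gives q_O = 62/13 and q_G = 316/13.
Total output Q = 378/13, so price P = 70 - (1/2)·(378/13) = 721/13.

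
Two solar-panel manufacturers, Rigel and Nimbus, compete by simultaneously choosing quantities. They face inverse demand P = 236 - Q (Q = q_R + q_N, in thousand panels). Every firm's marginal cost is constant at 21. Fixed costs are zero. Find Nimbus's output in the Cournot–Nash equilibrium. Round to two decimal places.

71.67

A representative firm's profit is π_i = q_i(236 - Q) - 21q_i.
Setting ∂π_i/∂q_i = 0 with rivals' quantities fixed: 215 - 2q_i - q_j = 0.
With identical firms every q_j equals q_i, so q_j = q_i and 215 = 3q_i, giving q_i = 215/3.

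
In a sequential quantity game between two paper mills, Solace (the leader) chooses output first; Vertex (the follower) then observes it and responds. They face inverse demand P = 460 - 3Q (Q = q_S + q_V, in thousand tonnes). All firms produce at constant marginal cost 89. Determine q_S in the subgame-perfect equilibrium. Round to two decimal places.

61.83

The follower Vertex best-responds to any q_S: π_V = (460 - 3Q)q_V - 89q_V.
Setting the follower's marginal profit to zero, 371 - 3q_S - 6q_V = 0, i.e. q_V = (371 - 3q_S)/6.
The leader anticipates this reaction. Substituting into P = 460 - 3Q gives P = 549/2 - (3/2)q_S, so π_S = (549/2 - (3/2)q_S)q_S - 89q_S.
Leader FOC: 371/2 - 3q_S = 0, so q_S = 371/6.
Then q_V = (371 - 3·(371/6))/6 = 371/12.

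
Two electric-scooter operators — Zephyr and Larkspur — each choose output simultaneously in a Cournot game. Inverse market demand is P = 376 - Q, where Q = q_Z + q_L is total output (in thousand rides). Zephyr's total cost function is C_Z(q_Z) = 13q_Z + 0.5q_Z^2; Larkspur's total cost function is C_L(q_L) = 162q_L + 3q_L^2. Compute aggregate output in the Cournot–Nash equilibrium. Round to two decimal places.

Zephyr's profit: π_Z = (376 - Q)q_Z - (13q_Z + (1/2)q_Z²). Setting ∂π_Z/∂q_Z = 0: 363 - 3q_Z - (q_L) = 0.
Larkspur's profit: π_L = (376 - Q)q_L - (162q_L + 3q_L²). Setting ∂π_L/∂q_L = 0: 214 - 8q_L - (q_Z) = 0.
So q_Z = (363 - q_L)/3 and q_L = (214 - q_Z)/8.
Substituting one into the other gives q_Z = 116.9565 and q_L = 279/23.
Total output Q = 116.9565 + 279/23 = 129.0870.

129.09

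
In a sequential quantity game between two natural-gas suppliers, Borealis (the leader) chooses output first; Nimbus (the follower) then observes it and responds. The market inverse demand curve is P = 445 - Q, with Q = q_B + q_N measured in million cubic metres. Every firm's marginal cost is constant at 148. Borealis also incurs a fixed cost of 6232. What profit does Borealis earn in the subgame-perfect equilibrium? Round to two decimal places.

Solve by backward induction. Given q_B, the follower Nimbus maximises π_N = (445 - q_B - q_N)q_N - 148q_N.
∂π_N/∂q_N = 297 - q_B - 2q_N = 0 gives the reaction function q_N = (297 - q_B)/2.
The leader anticipates this reaction. Substituting into P = 445 - Q gives P = 593/2 - (1/2)q_B, so π_B = (593/2 - (1/2)q_B)q_B - 148q_B.
The leader's first-order condition 297/2 - q_B = 0 yields q_B = 297/2.
Then q_N = (297 - 297/2)/2 = 297/4.
Price P = 445 - 891/4 = 889/4.
Borealis's profit: (889/4 - 148)·(297/2) - 6232 = 4794.1250.

4794.13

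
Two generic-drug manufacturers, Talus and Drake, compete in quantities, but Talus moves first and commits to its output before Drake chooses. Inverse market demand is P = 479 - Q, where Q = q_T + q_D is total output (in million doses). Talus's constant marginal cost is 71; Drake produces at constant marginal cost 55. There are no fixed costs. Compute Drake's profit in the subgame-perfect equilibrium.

12996

The follower Drake best-responds to any q_T: π_D = (479 - Q)q_D - 55q_D.
Setting the follower's marginal profit to zero, 424 - q_T - 2q_D = 0, i.e. q_D = (424 - q_T)/2.
The leader anticipates this reaction. Substituting into P = 479 - Q gives P = 267 - (1/2)q_T, so π_T = (267 - (1/2)q_T)q_T - 71q_T.
The leader's first-order condition 196 - q_T = 0 yields q_T = 196.
Then q_D = (424 - 196)/2 = 114.
Price P = 479 - 310 = 169.
Drake's profit: (169 - 55)·114 = 12996.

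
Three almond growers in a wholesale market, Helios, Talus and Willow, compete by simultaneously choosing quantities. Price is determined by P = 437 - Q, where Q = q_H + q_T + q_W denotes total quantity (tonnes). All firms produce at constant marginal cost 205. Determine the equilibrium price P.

263

Each firm earns π_i = (437 - Q)q_i - 205q_i.
First-order condition (treating rivals' output as given): 232 - 2q_i - Σ_{j≠i} q_j = 0.
With identical firms every q_j equals q_i, so Σ_{j≠i} q_j = 2q_i and 232 = 4q_i, giving q_i = 58.
Total output Q = 174, so price P = 437 - 174 = 263.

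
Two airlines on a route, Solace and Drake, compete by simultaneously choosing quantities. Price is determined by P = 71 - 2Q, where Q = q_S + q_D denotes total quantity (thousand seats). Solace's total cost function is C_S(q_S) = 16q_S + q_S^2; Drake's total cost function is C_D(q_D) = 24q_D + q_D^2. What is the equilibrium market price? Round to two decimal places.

Solace's profit: π_S = (71 - 2Q)q_S - (16q_S + q_S²). Setting ∂π_S/∂q_S = 0: 55 - 6q_S - 2(q_D) = 0.
Drake's profit: π_D = (71 - 2Q)q_D - (24q_D + q_D²). Setting ∂π_D/∂q_D = 0: 47 - 6q_D - 2(q_S) = 0.
So q_S = (55 - 2q_D)/6 and q_D = (47 - 2q_S)/6.
Substituting one into the other gives q_S = 59/8 and q_D = 43/8.
Total output Q = 51/4, so price P = 71 - 2·(51/4) = 91/2.

45.50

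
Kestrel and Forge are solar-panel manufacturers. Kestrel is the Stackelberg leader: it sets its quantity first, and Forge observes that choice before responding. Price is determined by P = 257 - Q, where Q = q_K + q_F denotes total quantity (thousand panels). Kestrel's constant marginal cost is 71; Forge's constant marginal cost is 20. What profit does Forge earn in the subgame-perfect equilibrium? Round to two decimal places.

7182.56

The follower Forge best-responds to any q_K: π_F = (257 - Q)q_F - 20q_F.
Follower FOC: 237 - q_K - 2q_F = 0, so q_F(q_K) = (237 - q_K)/2.
Kestrel substitutes q_F(q_K) into its own profit: π_K = q_K(257 - q_K - (237 - q_K)/2) - 71q_K = (277/2 - (1/2)q_K)q_K - 71q_K.
Leader FOC: 135/2 - q_K = 0, so q_K = 135/2.
Then q_F = (237 - 135/2)/2 = 339/4.
Price P = 257 - 609/4 = 419/4.
Forge's profit: (419/4 - 20)·(339/4) = 7182.5625.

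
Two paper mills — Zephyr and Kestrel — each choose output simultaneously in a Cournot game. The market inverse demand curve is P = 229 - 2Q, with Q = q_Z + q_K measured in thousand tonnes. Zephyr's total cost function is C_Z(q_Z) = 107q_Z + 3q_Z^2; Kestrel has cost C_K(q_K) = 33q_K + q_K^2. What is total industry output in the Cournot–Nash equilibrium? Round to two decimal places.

36.71

Zephyr's profit: π_Z = (229 - 2Q)q_Z - (107q_Z + 3q_Z²). Setting ∂π_Z/∂q_Z = 0: 122 - 10q_Z - 2(q_K) = 0.
Kestrel's first-order condition: 196 - 6q_K - 2(q_Z) = 0.
Best responses: q_Z = (122 - 2q_K)/10, q_K = (196 - 2q_Z)/6.
Substituting one into the other gives q_Z = 85/14 and q_K = 429/14.
Total output Q = 85/14 + 429/14 = 257/7.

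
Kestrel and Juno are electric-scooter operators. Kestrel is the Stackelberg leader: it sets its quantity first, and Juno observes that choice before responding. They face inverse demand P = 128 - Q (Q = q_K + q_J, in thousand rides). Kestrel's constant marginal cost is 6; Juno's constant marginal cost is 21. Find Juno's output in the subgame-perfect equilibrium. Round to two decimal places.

19.25

Solve by backward induction. Given q_K, the follower Juno maximises π_J = (128 - q_K - q_J)q_J - 21q_J.
Setting the follower's marginal profit to zero, 107 - q_K - 2q_J = 0, i.e. q_J = (107 - q_K)/2.
Kestrel substitutes q_J(q_K) into its own profit: π_K = q_K(128 - q_K - (107 - q_K)/2) - 6q_K = (149/2 - (1/2)q_K)q_K - 6q_K.
Leader FOC: 137/2 - q_K = 0, so q_K = 137/2.
Then q_J = (107 - 137/2)/2 = 77/4.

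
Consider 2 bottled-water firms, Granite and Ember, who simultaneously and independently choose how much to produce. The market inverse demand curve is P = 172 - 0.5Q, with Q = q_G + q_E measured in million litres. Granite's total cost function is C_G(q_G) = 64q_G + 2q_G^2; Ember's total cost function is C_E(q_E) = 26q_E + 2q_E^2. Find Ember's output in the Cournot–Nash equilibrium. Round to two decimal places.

27.31

Granite's profit: π_G = (172 - 0.5Q)q_G - (64q_G + 2q_G²). Setting ∂π_G/∂q_G = 0: 108 - 5q_G - (1/2)(q_E) = 0.
Ember's first-order condition: 146 - 5q_E - (1/2)(q_G) = 0.
Best responses: q_G = (108 - (1/2)q_E)/5, q_E = (146 - (1/2)q_G)/5.
Solving the pair: q_G = 1868/99, q_E = 27.3131.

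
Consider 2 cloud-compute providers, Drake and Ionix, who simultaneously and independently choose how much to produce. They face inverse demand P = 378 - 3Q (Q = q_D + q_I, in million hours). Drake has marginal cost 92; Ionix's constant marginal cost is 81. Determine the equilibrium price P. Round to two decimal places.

183.67

Drake's profit: π_D = (378 - 3Q)q_D - (92q_D). Setting ∂π_D/∂q_D = 0: 286 - 6q_D - 3(q_I) = 0.
Ionix's first-order condition: 297 - 6q_I - 3(q_D) = 0.
Best responses: q_D = (286 - 3q_I)/6, q_I = (297 - 3q_D)/6.
Substituting one into the other gives q_D = 275/9 and q_I = 308/9.
Total output Q = 583/9, so price P = 378 - 3·(583/9) = 551/3.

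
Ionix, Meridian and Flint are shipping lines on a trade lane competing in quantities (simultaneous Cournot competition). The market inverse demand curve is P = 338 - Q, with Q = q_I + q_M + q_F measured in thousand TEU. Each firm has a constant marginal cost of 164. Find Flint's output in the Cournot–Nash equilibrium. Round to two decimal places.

A representative firm's profit is π_i = q_i(338 - Q) - 164q_i.
Setting ∂π_i/∂q_i = 0 with rivals' quantities fixed: 174 - 2q_i - Σ_{j≠i} q_j = 0.
By symmetry each firm produces the same amount; substituting Σ_{j≠i} q_j = 2q_i yields q_i = 174/4 = 87/2.

43.50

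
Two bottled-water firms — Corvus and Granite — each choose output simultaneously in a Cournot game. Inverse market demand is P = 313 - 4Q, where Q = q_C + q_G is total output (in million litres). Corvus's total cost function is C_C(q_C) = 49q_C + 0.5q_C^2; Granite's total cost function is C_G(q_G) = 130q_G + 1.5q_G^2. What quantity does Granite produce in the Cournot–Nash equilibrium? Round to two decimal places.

7.12

Corvus's profit: π_C = (313 - 4Q)q_C - (49q_C + (1/2)q_C²). Setting ∂π_C/∂q_C = 0: 264 - 9q_C - 4(q_G) = 0.
Granite's first-order condition: 183 - 11q_G - 4(q_C) = 0.
Rearranging gives the reaction functions q_C = (264 - 4q_G)/9 and q_G = (183 - 4q_C)/11.
Substituting one into the other gives q_C = 26.1687 and q_G = 591/83.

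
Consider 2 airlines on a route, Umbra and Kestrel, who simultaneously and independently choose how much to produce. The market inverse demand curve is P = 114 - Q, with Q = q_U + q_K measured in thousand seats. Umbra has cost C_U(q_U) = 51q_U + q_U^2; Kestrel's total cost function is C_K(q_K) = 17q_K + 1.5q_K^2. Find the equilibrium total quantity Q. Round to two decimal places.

28.58

Umbra's profit: π_U = (114 - Q)q_U - (51q_U + q_U²). Setting ∂π_U/∂q_U = 0: 63 - 4q_U - (q_K) = 0.
Kestrel's profit: π_K = (114 - Q)q_K - (17q_K + (3/2)q_K²). Setting ∂π_K/∂q_K = 0: 97 - 5q_K - (q_U) = 0.
Best responses: q_U = (63 - q_K)/4, q_K = (97 - q_U)/5.
Substituting one into the other gives q_U = 218/19 and q_K = 325/19.
Total output Q = 218/19 + 325/19 = 543/19.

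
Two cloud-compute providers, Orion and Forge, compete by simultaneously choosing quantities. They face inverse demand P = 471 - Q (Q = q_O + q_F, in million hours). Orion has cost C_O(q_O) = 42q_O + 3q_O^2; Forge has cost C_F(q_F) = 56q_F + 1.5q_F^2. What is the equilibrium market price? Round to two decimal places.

352.51

Orion's profit: π_O = (471 - Q)q_O - (42q_O + 3q_O²). Setting ∂π_O/∂q_O = 0: 429 - 8q_O - (q_F) = 0.
Forge's profit: π_F = (471 - Q)q_F - (56q_F + (3/2)q_F²). Setting ∂π_F/∂q_F = 0: 415 - 5q_F - (q_O) = 0.
So q_O = (429 - q_F)/8 and q_F = (415 - q_O)/5.
Solving the pair: q_O = 1730/39, q_F = 74.1282.
Total output Q = 118.4872, so price P = 471 - 118.4872 = 352.5128.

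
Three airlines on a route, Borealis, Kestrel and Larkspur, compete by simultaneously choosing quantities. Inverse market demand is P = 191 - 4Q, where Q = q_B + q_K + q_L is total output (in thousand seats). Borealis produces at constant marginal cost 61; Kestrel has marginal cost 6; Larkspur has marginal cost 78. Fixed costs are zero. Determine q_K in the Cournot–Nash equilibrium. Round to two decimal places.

19.50

Borealis's profit: π_B = (191 - 4Q)q_B - (61q_B). Setting ∂π_B/∂q_B = 0: 130 - 8q_B - 4(q_K + q_L) = 0.
Kestrel's first-order condition: 185 - 8q_K - 4(q_B + q_L) = 0.
Larkspur's profit: π_L = (191 - 4Q)q_L - (78q_L). Setting ∂π_L/∂q_L = 0: 113 - 8q_L - 4(q_B + q_K) = 0.
Adding the 3 first-order conditions: 428 − 16Q = 0, so Q = 107/4.
Back-substituting: q_B = (130 − 107)/4 = 23/4, q_K = (185 − 107)/4 = 39/2, q_L = (113 − 107)/4 = 3/2.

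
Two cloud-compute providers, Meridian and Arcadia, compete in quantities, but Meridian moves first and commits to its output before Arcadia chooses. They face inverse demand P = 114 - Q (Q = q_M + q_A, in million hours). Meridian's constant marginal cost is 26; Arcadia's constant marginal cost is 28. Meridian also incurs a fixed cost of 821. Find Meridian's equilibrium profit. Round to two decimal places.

The follower Arcadia best-responds to any q_M: π_A = (114 - Q)q_A - 28q_A.
∂π_A/∂q_A = 86 - q_M - 2q_A = 0 gives the reaction function q_A = (86 - q_M)/2.
Meridian substitutes q_A(q_M) into its own profit: π_M = q_M(114 - q_M - (86 - q_M)/2) - 26q_M = (71 - (1/2)q_M)q_M - 26q_M.
Maximising: ∂π_M/∂q_M = 45 - q_M = 0, giving q_M = 45.
Then q_A = (86 - 45)/2 = 41/2.
Price P = 114 - 131/2 = 97/2.
Meridian's profit: (97/2 - 26)·45 - 821 = 383/2.

191.50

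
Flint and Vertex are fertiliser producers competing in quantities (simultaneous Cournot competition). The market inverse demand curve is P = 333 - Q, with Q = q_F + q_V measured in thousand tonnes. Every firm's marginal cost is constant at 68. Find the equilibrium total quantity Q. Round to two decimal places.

Each firm earns π_i = (333 - Q)q_i - 68q_i.
First-order condition (treating rivals' output as given): 265 - 2q_i - q_j = 0.
With identical firms every q_j equals q_i, so q_j = q_i and 265 = 3q_i, giving q_i = 265/3.
Total output Q = 265/3 + 265/3 = 530/3.

176.67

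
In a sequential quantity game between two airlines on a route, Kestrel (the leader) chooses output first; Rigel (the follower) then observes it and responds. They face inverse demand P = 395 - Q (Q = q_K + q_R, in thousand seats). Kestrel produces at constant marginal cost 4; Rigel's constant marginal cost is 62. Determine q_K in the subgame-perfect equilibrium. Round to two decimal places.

Solve by backward induction. Given q_K, the follower Rigel maximises π_R = (395 - q_K - q_R)q_R - 62q_R.
Setting the follower's marginal profit to zero, 333 - q_K - 2q_R = 0, i.e. q_R = (333 - q_K)/2.
The leader anticipates this reaction. Substituting into P = 395 - Q gives P = 457/2 - (1/2)q_K, so π_K = (457/2 - (1/2)q_K)q_K - 4q_K.
Leader FOC: 449/2 - q_K = 0, so q_K = 449/2.
Then q_R = (333 - 449/2)/2 = 217/4.

224.50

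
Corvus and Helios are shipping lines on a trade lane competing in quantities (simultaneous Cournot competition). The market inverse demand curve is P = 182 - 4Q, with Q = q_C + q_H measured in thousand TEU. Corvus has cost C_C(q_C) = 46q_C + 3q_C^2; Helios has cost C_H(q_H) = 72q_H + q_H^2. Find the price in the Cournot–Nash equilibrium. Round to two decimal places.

120.19

Corvus's profit: π_C = (182 - 4Q)q_C - (46q_C + 3q_C²). Setting ∂π_C/∂q_C = 0: 136 - 14q_C - 4(q_H) = 0.
Helios's first-order condition: 110 - 10q_H - 4(q_C) = 0.
Best responses: q_C = (136 - 4q_H)/14, q_H = (110 - 4q_C)/10.
Solving the pair: q_C = 230/31, q_H = 249/31.
Total output Q = 479/31, so price P = 182 - 4·(479/31) = 120.1935.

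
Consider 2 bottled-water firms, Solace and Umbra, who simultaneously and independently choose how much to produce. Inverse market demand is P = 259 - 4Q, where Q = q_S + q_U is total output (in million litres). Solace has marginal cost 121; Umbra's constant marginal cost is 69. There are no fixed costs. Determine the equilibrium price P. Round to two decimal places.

Solace's profit: π_S = (259 - 4Q)q_S - (121q_S). Setting ∂π_S/∂q_S = 0: 138 - 8q_S - 4(q_U) = 0.
Umbra's first-order condition: 190 - 8q_U - 4(q_S) = 0.
Best responses: q_S = (138 - 4q_U)/8, q_U = (190 - 4q_S)/8.
Solving the pair: q_S = 43/6, q_U = 121/6.
Total output Q = 82/3, so price P = 259 - 4·(82/3) = 449/3.

149.67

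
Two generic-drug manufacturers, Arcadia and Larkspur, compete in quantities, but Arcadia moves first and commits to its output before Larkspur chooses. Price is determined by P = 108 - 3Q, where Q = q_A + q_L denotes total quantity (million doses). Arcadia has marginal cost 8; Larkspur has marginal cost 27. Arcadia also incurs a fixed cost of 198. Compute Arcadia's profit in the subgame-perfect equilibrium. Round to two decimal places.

Solve by backward induction. Given q_A, the follower Larkspur maximises π_L = (108 - 3q_A - 3q_L)q_L - 27q_L.
Setting the follower's marginal profit to zero, 81 - 3q_A - 6q_L = 0, i.e. q_L = (81 - 3q_A)/6.
The leader anticipates this reaction. Substituting into P = 108 - 3Q gives P = 135/2 - (3/2)q_A, so π_A = (135/2 - (3/2)q_A)q_A - 8q_A.
Leader FOC: 119/2 - 3q_A = 0, so q_A = 119/6.
Then q_L = (81 - 3·(119/6))/6 = 43/12.
Price P = 108 - 3·(281/12) = 151/4.
Arcadia's profit: (151/4 - 8)·(119/6) - 198 = 392.0417.

392.04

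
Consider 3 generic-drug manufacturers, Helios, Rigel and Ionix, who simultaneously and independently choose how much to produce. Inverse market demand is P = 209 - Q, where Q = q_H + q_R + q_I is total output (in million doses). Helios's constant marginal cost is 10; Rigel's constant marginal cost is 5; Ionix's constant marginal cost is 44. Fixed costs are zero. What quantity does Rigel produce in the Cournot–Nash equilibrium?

Helios's profit: π_H = (209 - Q)q_H - (10q_H). Setting ∂π_H/∂q_H = 0: 199 - 2q_H - (q_R + q_I) = 0.
Rigel's first-order condition: 204 - 2q_R - (q_H + q_I) = 0.
Ionix's profit: π_I = (209 - Q)q_I - (44q_I). Setting ∂π_I/∂q_I = 0: 165 - 2q_I - (q_H + q_R) = 0.
Summing all 3 equations gives 568 − 4Q = 0, hence Q = 142.
Back-substituting: q_H = (199 − 142) = 57, q_R = (204 − 142) = 62, q_I = (165 − 142) = 23.

62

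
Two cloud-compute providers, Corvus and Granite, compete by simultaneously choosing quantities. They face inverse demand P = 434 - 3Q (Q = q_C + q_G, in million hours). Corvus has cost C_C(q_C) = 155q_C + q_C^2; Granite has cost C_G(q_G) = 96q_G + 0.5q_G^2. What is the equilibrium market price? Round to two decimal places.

Corvus's profit: π_C = (434 - 3Q)q_C - (155q_C + q_C²). Setting ∂π_C/∂q_C = 0: 279 - 8q_C - 3(q_G) = 0.
Granite's profit: π_G = (434 - 3Q)q_G - (96q_G + (1/2)q_G²). Setting ∂π_G/∂q_G = 0: 338 - 7q_G - 3(q_C) = 0.
Rearranging gives the reaction functions q_C = (279 - 3q_G)/8 and q_G = (338 - 3q_C)/7.
Solving the pair: q_C = 939/47, q_G = 1867/47.
Total output Q = 59.7021, so price P = 434 - 3·59.7021 = 254.8936.

254.89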